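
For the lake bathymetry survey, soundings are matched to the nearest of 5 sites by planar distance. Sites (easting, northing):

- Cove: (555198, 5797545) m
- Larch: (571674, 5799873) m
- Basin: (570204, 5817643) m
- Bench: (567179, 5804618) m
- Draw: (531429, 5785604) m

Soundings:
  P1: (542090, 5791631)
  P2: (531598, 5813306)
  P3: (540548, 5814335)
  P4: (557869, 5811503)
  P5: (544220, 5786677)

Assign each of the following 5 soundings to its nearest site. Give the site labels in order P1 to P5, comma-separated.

P1 → Draw (d²=149981650.00)
P2 → Draw (d²=767429365.00)
P3 → Cove (d²=496526600.00)
P4 → Bench (d²=134079325.00)
P5 → Draw (d²=164761010.00)

Draw, Draw, Cove, Bench, Draw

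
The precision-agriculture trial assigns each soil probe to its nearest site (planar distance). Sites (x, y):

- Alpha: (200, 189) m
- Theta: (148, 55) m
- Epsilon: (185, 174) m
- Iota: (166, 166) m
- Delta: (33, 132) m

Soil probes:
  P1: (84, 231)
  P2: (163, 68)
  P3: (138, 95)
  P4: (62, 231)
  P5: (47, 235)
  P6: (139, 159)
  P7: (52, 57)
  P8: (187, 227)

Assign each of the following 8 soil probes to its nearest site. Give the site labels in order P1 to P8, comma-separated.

P1 → Iota (d²=10949.00)
P2 → Theta (d²=394.00)
P3 → Theta (d²=1700.00)
P4 → Delta (d²=10642.00)
P5 → Delta (d²=10805.00)
P6 → Iota (d²=778.00)
P7 → Delta (d²=5986.00)
P8 → Alpha (d²=1613.00)

Iota, Theta, Theta, Delta, Delta, Iota, Delta, Alpha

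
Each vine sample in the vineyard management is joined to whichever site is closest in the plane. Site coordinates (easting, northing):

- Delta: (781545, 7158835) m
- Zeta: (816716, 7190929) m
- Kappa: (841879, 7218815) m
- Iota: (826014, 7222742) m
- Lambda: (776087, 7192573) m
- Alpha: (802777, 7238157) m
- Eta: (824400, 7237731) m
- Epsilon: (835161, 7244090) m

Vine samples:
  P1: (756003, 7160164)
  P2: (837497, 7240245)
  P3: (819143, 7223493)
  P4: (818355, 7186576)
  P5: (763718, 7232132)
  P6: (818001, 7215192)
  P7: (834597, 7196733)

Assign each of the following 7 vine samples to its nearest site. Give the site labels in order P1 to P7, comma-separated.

Delta, Epsilon, Iota, Zeta, Alpha, Iota, Zeta

P1 → Delta (d²=654160005.00)
P2 → Epsilon (d²=20240921.00)
P3 → Iota (d²=47774642.00)
P4 → Zeta (d²=21634930.00)
P5 → Alpha (d²=1561906106.00)
P6 → Iota (d²=121210669.00)
P7 → Zeta (d²=353416577.00)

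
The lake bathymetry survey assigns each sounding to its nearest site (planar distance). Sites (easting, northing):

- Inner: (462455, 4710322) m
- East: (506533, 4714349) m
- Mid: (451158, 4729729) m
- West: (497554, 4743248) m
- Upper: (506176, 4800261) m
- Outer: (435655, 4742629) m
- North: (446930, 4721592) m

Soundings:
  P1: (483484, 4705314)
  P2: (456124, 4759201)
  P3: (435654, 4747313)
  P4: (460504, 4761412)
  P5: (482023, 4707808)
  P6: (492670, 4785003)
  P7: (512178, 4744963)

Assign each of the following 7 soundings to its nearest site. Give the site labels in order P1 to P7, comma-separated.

Inner, Outer, Outer, Outer, Inner, Upper, West

P1 → Inner (d²=467298905.00)
P2 → Outer (d²=693611145.00)
P3 → Outer (d²=21939857.00)
P4 → Outer (d²=970273890.00)
P5 → Inner (d²=389226820.00)
P6 → Upper (d²=415218600.00)
P7 → West (d²=216802601.00)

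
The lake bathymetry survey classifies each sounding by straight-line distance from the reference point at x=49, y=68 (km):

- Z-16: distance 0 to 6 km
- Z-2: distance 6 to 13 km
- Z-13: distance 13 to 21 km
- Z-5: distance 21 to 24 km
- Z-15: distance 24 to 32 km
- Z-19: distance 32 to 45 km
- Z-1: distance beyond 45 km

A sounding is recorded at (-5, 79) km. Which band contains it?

Distance = √((-5−49)² + (79−68)²) = √(2916.000 + 121.000) = 55.109 km.
45 ≤ 55.109 < ∞ → Z-1.

Z-1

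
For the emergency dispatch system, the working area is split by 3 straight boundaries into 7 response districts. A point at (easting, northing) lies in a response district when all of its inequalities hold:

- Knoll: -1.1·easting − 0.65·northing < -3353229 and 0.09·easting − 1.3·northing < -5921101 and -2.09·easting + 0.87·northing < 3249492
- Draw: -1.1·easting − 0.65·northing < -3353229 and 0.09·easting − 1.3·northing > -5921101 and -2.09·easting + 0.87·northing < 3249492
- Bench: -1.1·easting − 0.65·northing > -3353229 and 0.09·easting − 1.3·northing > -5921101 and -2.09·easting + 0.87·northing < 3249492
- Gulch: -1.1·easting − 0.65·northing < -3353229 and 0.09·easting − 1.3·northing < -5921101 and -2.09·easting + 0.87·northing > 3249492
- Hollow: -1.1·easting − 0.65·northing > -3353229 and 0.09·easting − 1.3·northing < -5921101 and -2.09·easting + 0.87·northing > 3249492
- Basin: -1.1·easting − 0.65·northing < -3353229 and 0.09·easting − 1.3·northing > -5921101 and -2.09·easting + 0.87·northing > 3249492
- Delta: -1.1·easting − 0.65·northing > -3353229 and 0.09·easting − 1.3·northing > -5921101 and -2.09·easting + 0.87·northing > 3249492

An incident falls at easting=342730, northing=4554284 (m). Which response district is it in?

-1.1·342730 − 0.65·4554284 = -3337287.600, which is > -3353229
0.09·342730 − 1.3·4554284 = -5889723.500, which is > -5921101
-2.09·342730 + 0.87·4554284 = 3245921.380, which is < 3249492
This sign pattern matches Bench.

Bench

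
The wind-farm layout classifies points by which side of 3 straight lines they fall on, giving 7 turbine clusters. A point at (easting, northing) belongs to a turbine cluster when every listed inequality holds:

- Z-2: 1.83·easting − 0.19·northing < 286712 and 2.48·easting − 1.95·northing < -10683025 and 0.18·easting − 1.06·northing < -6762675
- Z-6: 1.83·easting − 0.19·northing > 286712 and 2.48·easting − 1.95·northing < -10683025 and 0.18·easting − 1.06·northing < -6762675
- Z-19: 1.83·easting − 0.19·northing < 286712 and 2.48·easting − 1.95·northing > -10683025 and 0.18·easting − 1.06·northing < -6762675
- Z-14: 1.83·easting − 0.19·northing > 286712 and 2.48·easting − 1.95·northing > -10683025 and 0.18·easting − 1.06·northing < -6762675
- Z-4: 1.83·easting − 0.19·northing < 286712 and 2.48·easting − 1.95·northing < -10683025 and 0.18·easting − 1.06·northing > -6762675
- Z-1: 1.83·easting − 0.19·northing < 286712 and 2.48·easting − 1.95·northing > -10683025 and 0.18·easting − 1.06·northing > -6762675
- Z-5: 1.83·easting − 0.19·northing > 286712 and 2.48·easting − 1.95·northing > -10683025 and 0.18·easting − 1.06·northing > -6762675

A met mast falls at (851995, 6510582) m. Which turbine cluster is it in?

Z-5

1.83·851995 − 0.19·6510582 = 322140.270, which is > 286712
2.48·851995 − 1.95·6510582 = -10582687.300, which is > -10683025
0.18·851995 − 1.06·6510582 = -6747857.820, which is > -6762675
This sign pattern matches Z-5.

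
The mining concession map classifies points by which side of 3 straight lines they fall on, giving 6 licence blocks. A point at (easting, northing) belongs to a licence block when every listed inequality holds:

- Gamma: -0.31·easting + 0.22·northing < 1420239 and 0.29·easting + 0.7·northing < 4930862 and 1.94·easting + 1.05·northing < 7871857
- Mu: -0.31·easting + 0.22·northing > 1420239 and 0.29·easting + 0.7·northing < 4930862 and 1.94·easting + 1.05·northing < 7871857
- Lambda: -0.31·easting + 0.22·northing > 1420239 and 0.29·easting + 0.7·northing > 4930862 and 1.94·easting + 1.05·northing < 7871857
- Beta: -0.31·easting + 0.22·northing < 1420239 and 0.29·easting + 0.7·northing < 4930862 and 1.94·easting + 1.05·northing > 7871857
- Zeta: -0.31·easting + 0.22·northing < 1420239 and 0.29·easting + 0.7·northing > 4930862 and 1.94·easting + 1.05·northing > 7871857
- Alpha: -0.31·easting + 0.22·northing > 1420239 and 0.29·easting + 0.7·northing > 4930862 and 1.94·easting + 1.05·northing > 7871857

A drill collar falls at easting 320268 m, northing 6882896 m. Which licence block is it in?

Gamma

-0.31·320268 + 0.22·6882896 = 1414954.040, which is < 1420239
0.29·320268 + 0.7·6882896 = 4910904.920, which is < 4930862
1.94·320268 + 1.05·6882896 = 7848360.720, which is < 7871857
This sign pattern matches Gamma.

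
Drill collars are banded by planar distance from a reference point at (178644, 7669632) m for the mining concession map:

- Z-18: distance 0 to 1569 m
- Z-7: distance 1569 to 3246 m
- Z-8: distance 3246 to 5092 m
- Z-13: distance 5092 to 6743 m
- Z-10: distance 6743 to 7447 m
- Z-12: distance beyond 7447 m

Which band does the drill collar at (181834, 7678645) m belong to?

Z-12

Distance = √((181834−178644)² + (7678645−7669632)²) = √(10176100.000 + 81234169.000) = 9560.872 m.
7447 ≤ 9560.872 < ∞ → Z-12.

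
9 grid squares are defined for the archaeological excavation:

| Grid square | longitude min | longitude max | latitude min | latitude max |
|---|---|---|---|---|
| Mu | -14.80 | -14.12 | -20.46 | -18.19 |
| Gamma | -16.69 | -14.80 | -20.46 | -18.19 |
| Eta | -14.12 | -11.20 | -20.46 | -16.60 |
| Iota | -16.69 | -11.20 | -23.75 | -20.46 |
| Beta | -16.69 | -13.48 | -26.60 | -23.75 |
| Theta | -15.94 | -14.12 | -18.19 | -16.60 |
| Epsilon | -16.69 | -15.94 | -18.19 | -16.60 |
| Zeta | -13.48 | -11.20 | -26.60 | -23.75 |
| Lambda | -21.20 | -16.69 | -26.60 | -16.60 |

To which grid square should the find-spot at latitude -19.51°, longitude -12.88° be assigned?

The point has longitude = -12.88 and latitude = -19.51.
Only Eta satisfies -14.12 ≤ longitude ≤ -11.20 and -20.46 ≤ latitude ≤ -16.60.

Eta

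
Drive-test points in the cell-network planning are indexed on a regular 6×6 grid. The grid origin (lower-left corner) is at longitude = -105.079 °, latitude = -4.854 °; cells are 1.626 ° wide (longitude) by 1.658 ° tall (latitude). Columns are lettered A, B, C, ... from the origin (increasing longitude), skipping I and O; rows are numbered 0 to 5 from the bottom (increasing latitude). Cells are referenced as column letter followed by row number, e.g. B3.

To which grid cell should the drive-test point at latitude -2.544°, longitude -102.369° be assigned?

B1

Column index: ⌊(-102.369 − -105.079) / 1.626⌋ = ⌊1.667⌋ = 1 → column B
Row offset from origin: ⌊(-2.544 − -4.854) / 1.658⌋ = ⌊1.393⌋ = 1 → row 1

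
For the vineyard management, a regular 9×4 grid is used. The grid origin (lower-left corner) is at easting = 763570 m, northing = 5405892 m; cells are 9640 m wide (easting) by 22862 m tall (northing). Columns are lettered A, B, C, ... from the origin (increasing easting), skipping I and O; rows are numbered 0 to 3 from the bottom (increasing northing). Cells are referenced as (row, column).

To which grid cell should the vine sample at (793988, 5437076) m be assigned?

Column index: ⌊(793988 − 763570) / 9640⌋ = ⌊3.155⌋ = 3 → column D
Row offset from origin: ⌊(5437076 − 5405892) / 22862⌋ = ⌊1.364⌋ = 1 → row 1

(1, D)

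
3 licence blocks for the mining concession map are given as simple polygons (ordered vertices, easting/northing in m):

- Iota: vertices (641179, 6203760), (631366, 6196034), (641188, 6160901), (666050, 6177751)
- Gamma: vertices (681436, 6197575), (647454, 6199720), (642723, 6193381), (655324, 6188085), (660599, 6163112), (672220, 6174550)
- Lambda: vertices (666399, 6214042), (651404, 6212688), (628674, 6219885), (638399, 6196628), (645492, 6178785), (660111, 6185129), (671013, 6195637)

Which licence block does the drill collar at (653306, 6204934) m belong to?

Lambda

Cast a ray rightward from (653306, 6204934). For each polygon, the edges (by vertex number in listed order) whose endpoints lie on opposite sides of northing = 6204934, where each meets that height, and whether that is right or left of the point:
Iota: no edge straddles that height → 0 crossings.
Gamma: no edge straddles that height → 0 crossings.
Lambda: 3–4 at easting≈634925.8 (left), 7–1 at easting≈668682.3 (right) → 1 crossing.
Only Lambda has an odd count, so the point is inside Lambda.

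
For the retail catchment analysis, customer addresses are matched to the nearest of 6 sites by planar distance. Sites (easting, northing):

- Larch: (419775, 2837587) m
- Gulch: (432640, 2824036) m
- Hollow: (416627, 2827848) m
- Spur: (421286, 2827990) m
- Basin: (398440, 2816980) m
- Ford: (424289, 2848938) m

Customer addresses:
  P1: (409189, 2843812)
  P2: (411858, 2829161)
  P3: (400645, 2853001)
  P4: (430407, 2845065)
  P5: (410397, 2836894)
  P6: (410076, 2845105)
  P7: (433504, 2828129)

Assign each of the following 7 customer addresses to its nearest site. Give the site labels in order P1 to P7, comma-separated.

P1 → Larch (d²=150814021.00)
P2 → Hollow (d²=24467330.00)
P3 → Ford (d²=575546705.00)
P4 → Ford (d²=52430053.00)
P5 → Larch (d²=88427133.00)
P6 → Larch (d²=150590925.00)
P7 → Gulch (d²=17499145.00)

Larch, Hollow, Ford, Ford, Larch, Larch, Gulch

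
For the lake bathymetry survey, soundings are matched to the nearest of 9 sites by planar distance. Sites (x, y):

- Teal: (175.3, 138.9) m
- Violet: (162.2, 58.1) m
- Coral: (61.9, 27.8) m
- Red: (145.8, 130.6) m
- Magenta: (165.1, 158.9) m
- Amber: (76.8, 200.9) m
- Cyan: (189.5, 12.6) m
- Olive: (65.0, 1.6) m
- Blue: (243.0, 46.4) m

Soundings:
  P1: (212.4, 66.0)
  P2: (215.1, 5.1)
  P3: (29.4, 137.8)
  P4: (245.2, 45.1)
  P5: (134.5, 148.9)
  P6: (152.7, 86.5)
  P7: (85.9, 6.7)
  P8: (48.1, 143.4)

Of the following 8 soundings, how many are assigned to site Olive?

1

P1 → Blue
P2 → Cyan
P3 → Amber
P4 → Blue
P5 → Red
P6 → Violet
P7 → Olive
P8 → Amber
1 of the 8 goes to Olive.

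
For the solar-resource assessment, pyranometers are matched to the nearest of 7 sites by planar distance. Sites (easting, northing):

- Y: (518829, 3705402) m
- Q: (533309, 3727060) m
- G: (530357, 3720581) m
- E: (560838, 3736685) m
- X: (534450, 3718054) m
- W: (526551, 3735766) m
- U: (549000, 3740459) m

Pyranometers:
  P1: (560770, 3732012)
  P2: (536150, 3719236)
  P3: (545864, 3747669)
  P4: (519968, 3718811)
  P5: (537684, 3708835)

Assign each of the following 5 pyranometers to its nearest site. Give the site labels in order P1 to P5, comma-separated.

E, X, U, G, X

P1 → E (d²=21841553.00)
P2 → X (d²=4287124.00)
P3 → U (d²=61818596.00)
P4 → G (d²=111064221.00)
P5 → X (d²=95448717.00)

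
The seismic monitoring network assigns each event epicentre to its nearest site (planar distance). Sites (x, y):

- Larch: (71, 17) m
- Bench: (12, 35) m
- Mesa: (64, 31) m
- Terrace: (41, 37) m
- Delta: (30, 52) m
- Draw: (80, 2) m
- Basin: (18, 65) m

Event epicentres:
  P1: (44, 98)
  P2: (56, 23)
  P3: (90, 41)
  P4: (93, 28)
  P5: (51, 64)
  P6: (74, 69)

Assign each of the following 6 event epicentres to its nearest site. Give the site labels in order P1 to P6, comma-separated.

Basin, Mesa, Mesa, Larch, Delta, Mesa

P1 → Basin (d²=1765.00)
P2 → Mesa (d²=128.00)
P3 → Mesa (d²=776.00)
P4 → Larch (d²=605.00)
P5 → Delta (d²=585.00)
P6 → Mesa (d²=1544.00)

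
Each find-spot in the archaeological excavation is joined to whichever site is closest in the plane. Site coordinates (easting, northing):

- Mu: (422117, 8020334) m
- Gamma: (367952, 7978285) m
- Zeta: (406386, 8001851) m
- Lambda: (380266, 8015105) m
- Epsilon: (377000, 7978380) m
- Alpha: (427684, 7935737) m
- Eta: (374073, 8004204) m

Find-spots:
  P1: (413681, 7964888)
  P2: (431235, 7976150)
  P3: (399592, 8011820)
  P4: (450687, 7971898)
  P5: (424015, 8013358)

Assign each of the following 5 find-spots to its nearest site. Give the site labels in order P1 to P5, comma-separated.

Alpha, Zeta, Zeta, Alpha, Mu

P1 → Alpha (d²=1045864810.00)
P2 → Zeta (d²=1278014202.00)
P3 → Zeta (d²=145539397.00)
P4 → Alpha (d²=1836755930.00)
P5 → Mu (d²=52266980.00)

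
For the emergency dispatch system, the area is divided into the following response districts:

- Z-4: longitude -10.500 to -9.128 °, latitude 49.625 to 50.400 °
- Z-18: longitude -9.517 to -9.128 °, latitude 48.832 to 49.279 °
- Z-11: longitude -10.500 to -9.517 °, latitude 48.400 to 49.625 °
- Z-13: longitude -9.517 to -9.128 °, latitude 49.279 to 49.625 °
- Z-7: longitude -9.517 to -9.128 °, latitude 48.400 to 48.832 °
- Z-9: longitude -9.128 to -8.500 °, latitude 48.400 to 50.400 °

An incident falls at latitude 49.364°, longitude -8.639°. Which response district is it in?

The point has longitude = -8.639 and latitude = 49.364.
Only Z-9 satisfies -9.128 ≤ longitude ≤ -8.500 and 48.400 ≤ latitude ≤ 50.400.

Z-9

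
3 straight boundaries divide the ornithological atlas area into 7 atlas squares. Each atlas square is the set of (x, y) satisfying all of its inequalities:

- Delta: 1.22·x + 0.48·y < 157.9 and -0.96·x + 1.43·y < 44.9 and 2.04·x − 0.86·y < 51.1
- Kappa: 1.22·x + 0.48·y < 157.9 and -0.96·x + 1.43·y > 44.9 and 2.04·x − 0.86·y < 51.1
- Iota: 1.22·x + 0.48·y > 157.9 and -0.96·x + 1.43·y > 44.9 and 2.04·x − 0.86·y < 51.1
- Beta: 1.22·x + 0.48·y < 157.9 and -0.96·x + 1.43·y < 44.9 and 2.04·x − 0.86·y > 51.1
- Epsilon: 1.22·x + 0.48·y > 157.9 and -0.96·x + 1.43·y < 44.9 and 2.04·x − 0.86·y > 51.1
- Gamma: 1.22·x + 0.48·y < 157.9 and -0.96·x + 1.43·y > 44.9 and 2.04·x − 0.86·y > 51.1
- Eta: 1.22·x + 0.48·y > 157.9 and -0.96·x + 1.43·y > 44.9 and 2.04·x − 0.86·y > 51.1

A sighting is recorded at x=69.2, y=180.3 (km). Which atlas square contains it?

Iota

1.22·69.2 + 0.48·180.3 = 170.968, which is > 157.9
-0.96·69.2 + 1.43·180.3 = 191.397, which is > 44.9
2.04·69.2 − 0.86·180.3 = -13.890, which is < 51.1
This sign pattern matches Iota.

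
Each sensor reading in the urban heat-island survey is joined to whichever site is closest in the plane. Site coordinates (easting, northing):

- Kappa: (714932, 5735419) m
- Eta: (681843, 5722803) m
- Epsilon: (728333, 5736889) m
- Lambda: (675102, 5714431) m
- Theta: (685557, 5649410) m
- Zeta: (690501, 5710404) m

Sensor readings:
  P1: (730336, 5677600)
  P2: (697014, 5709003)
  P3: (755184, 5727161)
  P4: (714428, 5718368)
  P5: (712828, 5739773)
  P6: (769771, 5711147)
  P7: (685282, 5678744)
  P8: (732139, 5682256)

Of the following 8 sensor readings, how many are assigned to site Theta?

1

P1 → Zeta
P2 → Zeta
P3 → Epsilon
P4 → Kappa
P5 → Kappa
P6 → Epsilon
P7 → Theta
P8 → Zeta
1 of the 8 goes to Theta.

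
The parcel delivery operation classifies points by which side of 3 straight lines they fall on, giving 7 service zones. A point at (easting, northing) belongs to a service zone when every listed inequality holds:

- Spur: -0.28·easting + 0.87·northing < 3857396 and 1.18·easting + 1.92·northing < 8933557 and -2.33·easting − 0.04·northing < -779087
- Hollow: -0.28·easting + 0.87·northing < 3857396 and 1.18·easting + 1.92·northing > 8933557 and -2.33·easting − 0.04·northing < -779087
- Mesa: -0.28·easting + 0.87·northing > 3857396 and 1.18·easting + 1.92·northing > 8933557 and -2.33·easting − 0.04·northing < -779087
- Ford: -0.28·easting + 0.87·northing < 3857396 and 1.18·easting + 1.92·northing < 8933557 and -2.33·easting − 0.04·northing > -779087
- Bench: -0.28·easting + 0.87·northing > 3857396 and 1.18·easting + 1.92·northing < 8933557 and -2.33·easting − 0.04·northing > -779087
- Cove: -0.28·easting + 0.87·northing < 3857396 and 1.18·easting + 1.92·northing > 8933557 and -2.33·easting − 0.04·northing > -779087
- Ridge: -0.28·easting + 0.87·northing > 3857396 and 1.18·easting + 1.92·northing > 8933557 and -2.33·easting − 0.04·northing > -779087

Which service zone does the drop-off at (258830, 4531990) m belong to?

-0.28·258830 + 0.87·4531990 = 3870358.900, which is > 3857396
1.18·258830 + 1.92·4531990 = 9006840.200, which is > 8933557
-2.33·258830 − 0.04·4531990 = -784353.500, which is < -779087
This sign pattern matches Mesa.

Mesa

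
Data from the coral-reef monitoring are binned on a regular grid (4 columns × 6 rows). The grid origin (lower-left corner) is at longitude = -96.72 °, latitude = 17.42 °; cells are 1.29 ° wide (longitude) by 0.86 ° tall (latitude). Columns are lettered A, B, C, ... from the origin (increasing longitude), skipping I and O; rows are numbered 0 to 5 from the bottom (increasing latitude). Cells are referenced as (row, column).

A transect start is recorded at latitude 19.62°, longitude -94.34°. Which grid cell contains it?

(2, B)

Column index: ⌊(-94.34 − -96.72) / 1.29⌋ = ⌊1.845⌋ = 1 → column B
Row offset from origin: ⌊(19.62 − 17.42) / 0.86⌋ = ⌊2.558⌋ = 2 → row 2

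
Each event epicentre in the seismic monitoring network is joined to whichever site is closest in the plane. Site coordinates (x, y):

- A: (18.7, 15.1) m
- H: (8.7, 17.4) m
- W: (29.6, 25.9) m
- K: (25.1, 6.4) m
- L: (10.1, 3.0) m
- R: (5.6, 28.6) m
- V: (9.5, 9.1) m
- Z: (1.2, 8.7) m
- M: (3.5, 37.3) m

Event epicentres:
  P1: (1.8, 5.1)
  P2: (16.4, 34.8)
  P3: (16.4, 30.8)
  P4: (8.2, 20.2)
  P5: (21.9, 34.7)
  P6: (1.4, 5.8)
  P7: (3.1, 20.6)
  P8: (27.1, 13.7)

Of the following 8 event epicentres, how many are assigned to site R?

P1 → Z
P2 → R
P3 → R
P4 → H
P5 → W
P6 → Z
P7 → H
P8 → K
2 of the 8 go to R.

2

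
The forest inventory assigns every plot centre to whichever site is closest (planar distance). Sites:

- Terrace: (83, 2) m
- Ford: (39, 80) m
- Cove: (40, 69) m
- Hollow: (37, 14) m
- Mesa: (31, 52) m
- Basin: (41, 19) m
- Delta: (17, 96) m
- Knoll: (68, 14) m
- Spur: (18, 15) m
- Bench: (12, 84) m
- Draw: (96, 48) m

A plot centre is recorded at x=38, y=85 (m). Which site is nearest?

Ford

Squared distances to each site:
Terrace: 8914.000; Ford: 26.000; Cove: 260.000; Hollow: 5042.000; Mesa: 1138.000; Basin: 4365.000; Delta: 562.000; Knoll: 5941.000; Spur: 5300.000; Bench: 677.000; Draw: 4733.000.
Minimum at Ford.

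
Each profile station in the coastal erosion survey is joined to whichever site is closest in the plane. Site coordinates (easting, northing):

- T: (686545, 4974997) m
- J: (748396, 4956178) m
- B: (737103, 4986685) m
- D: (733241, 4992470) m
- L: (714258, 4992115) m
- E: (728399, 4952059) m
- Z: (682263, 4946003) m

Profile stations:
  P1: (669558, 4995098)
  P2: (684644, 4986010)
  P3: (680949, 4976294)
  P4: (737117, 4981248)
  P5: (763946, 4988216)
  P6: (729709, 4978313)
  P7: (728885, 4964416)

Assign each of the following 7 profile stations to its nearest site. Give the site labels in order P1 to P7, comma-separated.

P1 → T (d²=692608370.00)
P2 → T (d²=124899970.00)
P3 → T (d²=32997425.00)
P4 → B (d²=29561165.00)
P5 → B (d²=722890610.00)
P6 → B (d²=124761620.00)
P7 → E (d²=152931645.00)

T, T, T, B, B, B, E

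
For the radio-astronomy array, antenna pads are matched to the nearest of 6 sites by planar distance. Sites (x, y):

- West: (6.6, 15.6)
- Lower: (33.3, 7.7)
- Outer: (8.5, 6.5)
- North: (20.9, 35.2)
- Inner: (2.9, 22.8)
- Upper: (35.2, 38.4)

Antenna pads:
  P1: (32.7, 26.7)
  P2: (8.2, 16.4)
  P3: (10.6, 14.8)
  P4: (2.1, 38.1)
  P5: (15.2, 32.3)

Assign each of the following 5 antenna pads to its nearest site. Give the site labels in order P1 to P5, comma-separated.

P1 → Upper (d²=143.14)
P2 → West (d²=3.20)
P3 → West (d²=16.64)
P4 → Inner (d²=234.73)
P5 → North (d²=40.90)

Upper, West, West, Inner, North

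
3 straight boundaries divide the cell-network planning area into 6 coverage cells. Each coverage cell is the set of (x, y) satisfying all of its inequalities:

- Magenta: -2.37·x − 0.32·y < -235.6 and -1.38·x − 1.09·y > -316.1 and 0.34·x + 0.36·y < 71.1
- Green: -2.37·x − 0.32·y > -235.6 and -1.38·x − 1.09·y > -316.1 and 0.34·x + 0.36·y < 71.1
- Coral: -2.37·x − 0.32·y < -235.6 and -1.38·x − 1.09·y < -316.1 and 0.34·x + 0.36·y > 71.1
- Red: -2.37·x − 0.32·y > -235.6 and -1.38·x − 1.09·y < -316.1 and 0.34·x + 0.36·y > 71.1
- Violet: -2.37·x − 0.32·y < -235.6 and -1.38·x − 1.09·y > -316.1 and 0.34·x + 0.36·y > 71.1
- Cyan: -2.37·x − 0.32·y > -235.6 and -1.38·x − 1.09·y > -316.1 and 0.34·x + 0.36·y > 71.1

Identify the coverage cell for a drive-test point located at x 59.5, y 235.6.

Red

-2.37·59.5 − 0.32·235.6 = -216.407, which is > -235.6
-1.38·59.5 − 1.09·235.6 = -338.914, which is < -316.1
0.34·59.5 + 0.36·235.6 = 105.046, which is > 71.1
This sign pattern matches Red.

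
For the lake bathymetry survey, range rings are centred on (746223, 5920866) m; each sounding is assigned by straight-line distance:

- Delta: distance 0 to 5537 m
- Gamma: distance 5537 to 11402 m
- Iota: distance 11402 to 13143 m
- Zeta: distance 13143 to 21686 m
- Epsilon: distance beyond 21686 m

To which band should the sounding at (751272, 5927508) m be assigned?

Gamma

Distance = √((751272−746223)² + (5927508−5920866)²) = √(25492401.000 + 44116164.000) = 8343.175 m.
5537 ≤ 8343.175 < 11402 → Gamma.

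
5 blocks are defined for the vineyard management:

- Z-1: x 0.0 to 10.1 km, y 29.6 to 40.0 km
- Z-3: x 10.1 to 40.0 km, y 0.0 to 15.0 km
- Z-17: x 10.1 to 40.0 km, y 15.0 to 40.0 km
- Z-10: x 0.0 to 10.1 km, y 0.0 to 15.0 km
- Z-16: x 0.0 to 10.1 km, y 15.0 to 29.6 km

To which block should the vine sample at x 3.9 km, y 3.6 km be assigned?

The point has x = 3.9 and y = 3.6.
Only Z-10 satisfies 0.0 ≤ x ≤ 10.1 and 0.0 ≤ y ≤ 15.0.

Z-10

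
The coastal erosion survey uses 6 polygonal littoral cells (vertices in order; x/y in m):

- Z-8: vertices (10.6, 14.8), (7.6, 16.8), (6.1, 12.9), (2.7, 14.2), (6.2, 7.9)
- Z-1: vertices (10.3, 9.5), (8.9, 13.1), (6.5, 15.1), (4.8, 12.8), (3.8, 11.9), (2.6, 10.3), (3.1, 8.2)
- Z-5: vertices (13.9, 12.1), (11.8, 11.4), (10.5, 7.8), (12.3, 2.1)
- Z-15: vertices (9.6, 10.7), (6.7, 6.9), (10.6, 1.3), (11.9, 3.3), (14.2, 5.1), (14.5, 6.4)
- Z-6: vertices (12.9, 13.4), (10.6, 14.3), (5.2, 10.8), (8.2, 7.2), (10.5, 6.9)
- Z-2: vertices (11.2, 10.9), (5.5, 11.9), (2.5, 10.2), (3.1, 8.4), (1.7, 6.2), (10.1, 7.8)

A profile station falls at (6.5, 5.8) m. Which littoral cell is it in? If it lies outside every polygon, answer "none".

Cast a ray rightward from (6.5, 5.8). For each polygon, the edges (by vertex number in listed order) whose endpoints lie on opposite sides of y = 5.8, where each meets that height, and whether that is right or left of the point:
Z-8: no edge straddles that height → 0 crossings.
Z-1: no edge straddles that height → 0 crossings.
Z-5: 3–4 at x≈11.13 (right), 4–1 at x≈12.89 (right) → 2 crossings.
Z-15: 2–3 at x≈7.47 (right), 5–6 at x≈14.36 (right) → 2 crossings.
Z-6: no edge straddles that height → 0 crossings.
Z-2: no edge straddles that height → 0 crossings.
All counts are even, so the point lies outside every listed polygon.

none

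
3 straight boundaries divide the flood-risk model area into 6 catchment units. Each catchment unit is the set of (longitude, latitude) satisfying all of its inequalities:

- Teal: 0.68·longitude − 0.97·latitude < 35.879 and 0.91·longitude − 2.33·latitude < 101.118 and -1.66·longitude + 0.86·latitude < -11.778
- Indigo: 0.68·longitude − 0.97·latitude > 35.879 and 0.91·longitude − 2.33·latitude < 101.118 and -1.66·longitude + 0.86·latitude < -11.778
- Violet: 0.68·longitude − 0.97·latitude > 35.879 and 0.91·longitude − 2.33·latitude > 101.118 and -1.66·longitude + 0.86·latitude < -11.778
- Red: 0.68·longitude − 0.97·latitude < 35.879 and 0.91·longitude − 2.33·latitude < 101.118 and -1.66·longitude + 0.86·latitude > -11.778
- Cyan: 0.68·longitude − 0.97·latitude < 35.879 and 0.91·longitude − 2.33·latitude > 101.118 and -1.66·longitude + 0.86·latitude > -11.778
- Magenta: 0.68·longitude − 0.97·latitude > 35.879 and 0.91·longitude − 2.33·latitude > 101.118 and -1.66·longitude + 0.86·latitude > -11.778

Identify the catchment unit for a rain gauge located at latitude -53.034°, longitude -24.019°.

0.68·-24.019 − 0.97·-53.034 = 35.110, which is < 35.879
0.91·-24.019 − 2.33·-53.034 = 101.712, which is > 101.118
-1.66·-24.019 + 0.86·-53.034 = -5.738, which is > -11.778
This sign pattern matches Cyan.

Cyan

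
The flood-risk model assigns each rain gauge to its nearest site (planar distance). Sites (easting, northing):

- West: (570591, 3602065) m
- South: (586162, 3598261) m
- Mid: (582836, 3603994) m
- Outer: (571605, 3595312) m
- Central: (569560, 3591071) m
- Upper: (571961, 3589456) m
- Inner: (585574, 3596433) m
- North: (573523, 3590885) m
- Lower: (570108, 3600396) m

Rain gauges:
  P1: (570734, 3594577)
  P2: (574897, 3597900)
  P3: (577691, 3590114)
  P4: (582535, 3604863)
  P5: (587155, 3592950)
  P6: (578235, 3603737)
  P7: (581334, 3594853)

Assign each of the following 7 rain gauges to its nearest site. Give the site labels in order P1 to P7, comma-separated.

P1 → Outer (d²=1298866.00)
P2 → Outer (d²=17535008.00)
P3 → North (d²=17966665.00)
P4 → Mid (d²=845762.00)
P5 → Inner (d²=14630850.00)
P6 → Mid (d²=21235250.00)
P7 → Inner (d²=20474000.00)

Outer, Outer, North, Mid, Inner, Mid, Inner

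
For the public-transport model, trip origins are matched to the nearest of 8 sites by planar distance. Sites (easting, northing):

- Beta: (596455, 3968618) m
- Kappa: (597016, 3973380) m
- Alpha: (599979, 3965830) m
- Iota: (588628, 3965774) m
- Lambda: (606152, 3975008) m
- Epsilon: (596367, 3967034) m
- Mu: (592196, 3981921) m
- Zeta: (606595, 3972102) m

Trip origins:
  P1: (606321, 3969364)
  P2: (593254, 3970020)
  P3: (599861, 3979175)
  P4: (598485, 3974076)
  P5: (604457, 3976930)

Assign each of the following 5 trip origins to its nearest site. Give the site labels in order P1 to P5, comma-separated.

Zeta, Beta, Kappa, Kappa, Lambda

P1 → Zeta (d²=7571720.00)
P2 → Beta (d²=12212005.00)
P3 → Kappa (d²=41676050.00)
P4 → Kappa (d²=2642377.00)
P5 → Lambda (d²=6567109.00)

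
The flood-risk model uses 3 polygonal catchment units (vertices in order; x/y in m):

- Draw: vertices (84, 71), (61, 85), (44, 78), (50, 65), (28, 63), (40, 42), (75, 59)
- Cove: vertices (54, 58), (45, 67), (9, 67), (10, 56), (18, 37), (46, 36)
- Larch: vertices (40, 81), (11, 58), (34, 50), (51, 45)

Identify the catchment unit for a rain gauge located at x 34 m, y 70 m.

Larch

Cast a ray rightward from (34, 70). For each polygon, the edges (by vertex number in listed order) whose endpoints lie on opposite sides of y = 70, where each meets that height, and whether that is right or left of the point:
Draw: 3–4 at x≈47.7 (right), 7–1 at x≈83.2 (right) → 2 crossings.
Cove: no edge straddles that height → 0 crossings.
Larch: 1–2 at x≈26.1 (left), 4–1 at x≈43.4 (right) → 1 crossing.
Only Larch has an odd count, so the point is inside Larch.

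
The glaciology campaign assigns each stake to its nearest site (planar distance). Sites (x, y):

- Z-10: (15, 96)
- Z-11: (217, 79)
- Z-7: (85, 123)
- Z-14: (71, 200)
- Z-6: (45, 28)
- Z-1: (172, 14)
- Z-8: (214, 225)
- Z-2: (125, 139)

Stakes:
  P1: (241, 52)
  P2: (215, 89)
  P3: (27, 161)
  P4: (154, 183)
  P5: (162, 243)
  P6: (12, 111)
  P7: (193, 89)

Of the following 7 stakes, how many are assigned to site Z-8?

P1 → Z-11
P2 → Z-11
P3 → Z-14
P4 → Z-2
P5 → Z-8
P6 → Z-10
P7 → Z-11
1 of the 7 goes to Z-8.

1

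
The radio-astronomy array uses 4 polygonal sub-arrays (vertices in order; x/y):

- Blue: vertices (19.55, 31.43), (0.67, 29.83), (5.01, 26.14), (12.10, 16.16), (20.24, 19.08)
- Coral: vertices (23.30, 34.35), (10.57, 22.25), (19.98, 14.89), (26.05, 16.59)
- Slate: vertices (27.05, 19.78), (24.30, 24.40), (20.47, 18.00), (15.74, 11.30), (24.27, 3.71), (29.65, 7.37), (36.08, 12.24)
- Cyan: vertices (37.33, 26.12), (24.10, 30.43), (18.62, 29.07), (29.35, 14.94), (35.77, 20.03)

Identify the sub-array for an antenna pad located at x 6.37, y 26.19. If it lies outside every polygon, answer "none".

Blue

Cast a ray rightward from (6.37, 26.19). For each polygon, the edges (by vertex number in listed order) whose endpoints lie on opposite sides of y = 26.19, where each meets that height, and whether that is right or left of the point:
Blue: 2–3 at x≈4.951 (left), 5–1 at x≈19.843 (right) → 1 crossing.
Coral: 1–2 at x≈14.715 (right), 4–1 at x≈24.564 (right) → 2 crossings.
Slate: no edge straddles that height → 0 crossings.
Cyan: 1–2 at x≈37.115 (right), 3–4 at x≈20.807 (right) → 2 crossings.
Only Blue has an odd count, so the point is inside Blue.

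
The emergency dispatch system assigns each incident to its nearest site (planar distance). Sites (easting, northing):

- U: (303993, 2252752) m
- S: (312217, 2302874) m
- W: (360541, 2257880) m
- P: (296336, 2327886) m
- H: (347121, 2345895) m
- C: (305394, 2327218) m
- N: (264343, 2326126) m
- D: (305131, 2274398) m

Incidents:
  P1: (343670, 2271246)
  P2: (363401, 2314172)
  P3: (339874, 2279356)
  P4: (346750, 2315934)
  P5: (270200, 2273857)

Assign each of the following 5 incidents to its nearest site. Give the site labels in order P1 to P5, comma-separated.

W, H, W, H, D

P1 → W (d²=463280597.00)
P2 → H (d²=1271387129.00)
P3 → W (d²=888343465.00)
P4 → H (d²=897799162.00)
P5 → D (d²=1220467442.00)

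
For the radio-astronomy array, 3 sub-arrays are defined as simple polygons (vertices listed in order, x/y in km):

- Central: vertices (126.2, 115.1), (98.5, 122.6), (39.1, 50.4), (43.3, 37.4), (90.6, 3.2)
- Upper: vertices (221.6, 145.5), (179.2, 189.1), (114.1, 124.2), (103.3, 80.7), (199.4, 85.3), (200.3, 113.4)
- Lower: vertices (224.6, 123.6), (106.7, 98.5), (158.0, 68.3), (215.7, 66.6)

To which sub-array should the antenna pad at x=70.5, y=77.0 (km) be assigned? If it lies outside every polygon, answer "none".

Central

Cast a ray rightward from (70.5, 77.0). For each polygon, the edges (by vertex number in listed order) whose endpoints lie on opposite sides of y = 77.0, where each meets that height, and whether that is right or left of the point:
Central: 2–3 at x≈60.98 (left), 5–1 at x≈114.08 (right) → 1 crossing.
Upper: no edge straddles that height → 0 crossings.
Lower: 2–3 at x≈143.22 (right), 4–1 at x≈217.32 (right) → 2 crossings.
Only Central has an odd count, so the point is inside Central.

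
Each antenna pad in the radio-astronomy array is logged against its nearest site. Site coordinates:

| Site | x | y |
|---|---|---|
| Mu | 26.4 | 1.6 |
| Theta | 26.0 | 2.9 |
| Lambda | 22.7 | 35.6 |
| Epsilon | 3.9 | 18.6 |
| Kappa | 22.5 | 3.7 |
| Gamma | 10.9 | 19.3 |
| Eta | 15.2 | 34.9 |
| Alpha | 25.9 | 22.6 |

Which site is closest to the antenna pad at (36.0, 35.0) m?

Lambda

Squared distances to each site:
Mu: 1207.720; Theta: 1130.410; Lambda: 177.250; Epsilon: 1299.370; Kappa: 1161.940; Gamma: 876.500; Eta: 432.650; Alpha: 255.770.
Minimum at Lambda.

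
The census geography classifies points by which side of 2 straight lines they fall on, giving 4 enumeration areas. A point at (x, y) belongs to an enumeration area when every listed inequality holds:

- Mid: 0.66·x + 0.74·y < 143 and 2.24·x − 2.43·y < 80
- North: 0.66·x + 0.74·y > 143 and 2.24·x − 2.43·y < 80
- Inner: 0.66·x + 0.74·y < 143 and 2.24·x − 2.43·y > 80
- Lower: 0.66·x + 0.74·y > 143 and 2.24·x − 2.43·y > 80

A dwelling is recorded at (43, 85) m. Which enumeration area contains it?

0.66·43 + 0.74·85 = 91.280, which is < 143
2.24·43 − 2.43·85 = -110.230, which is < 80
This sign pattern matches Mid.

Mid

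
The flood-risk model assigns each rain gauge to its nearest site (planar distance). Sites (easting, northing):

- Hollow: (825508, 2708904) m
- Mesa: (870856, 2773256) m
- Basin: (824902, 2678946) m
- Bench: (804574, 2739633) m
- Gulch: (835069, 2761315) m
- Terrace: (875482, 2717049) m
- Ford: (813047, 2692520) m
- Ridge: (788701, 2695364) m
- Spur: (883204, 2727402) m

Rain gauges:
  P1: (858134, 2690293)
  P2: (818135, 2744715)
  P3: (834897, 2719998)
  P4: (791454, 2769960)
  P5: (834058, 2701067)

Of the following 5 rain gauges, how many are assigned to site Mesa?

0

P1 → Terrace
P2 → Bench
P3 → Hollow
P4 → Bench
P5 → Hollow
0 of the 5 go to Mesa.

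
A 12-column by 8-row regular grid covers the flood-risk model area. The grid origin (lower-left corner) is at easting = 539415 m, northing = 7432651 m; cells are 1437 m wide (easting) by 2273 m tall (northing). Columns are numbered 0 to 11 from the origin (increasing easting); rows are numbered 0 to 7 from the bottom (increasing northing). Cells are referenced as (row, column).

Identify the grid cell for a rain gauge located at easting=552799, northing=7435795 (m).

(1, 9)

Column index: ⌊(552799 − 539415) / 1437⌋ = ⌊9.314⌋ = 9
Row offset from origin: ⌊(7435795 − 7432651) / 2273⌋ = ⌊1.383⌋ = 1 → row 1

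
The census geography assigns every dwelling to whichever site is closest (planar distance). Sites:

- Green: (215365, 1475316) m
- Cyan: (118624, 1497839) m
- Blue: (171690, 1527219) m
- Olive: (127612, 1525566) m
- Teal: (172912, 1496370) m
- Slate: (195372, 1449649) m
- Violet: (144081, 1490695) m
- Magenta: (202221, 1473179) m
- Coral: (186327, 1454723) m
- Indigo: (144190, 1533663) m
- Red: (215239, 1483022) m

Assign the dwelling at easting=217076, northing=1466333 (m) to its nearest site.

Green

Squared distances to each site:
Green: 83621810.000; Cyan: 10685424340.000; Blue: 5766993992.000; Olive: 11512355585.000; Teal: 2852680265.000; Slate: 749419472.000; Violet: 5921777069.000; Magenta: 267538741.000; Coral: 1080293101.000; Indigo: 9845697896.000; Red: 281897290.000.
Minimum at Green.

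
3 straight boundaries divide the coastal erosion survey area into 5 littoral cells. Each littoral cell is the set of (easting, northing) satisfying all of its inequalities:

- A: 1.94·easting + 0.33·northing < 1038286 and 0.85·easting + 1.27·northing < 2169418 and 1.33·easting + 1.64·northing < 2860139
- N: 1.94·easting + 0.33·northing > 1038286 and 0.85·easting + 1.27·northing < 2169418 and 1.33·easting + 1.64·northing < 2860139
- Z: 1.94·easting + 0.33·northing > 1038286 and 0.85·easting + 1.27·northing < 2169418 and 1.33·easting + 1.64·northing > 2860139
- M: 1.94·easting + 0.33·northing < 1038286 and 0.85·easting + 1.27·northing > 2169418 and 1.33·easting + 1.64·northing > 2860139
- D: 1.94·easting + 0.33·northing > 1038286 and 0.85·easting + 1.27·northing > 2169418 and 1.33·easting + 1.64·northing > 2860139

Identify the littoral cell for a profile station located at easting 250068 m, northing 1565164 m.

M

1.94·250068 + 0.33·1565164 = 1001636.040, which is < 1038286
0.85·250068 + 1.27·1565164 = 2200316.080, which is > 2169418
1.33·250068 + 1.64·1565164 = 2899459.400, which is > 2860139
This sign pattern matches M.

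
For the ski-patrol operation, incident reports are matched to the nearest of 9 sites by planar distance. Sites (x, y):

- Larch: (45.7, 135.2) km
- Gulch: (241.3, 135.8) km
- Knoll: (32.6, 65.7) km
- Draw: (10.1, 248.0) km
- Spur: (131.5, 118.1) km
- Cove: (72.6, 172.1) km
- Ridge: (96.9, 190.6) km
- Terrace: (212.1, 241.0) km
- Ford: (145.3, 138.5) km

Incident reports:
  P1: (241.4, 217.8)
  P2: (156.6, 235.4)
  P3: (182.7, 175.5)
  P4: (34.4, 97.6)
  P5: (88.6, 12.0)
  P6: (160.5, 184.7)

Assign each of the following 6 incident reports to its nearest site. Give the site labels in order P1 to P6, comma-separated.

P1 → Terrace (d²=1396.73)
P2 → Terrace (d²=3111.61)
P3 → Ford (d²=2767.76)
P4 → Knoll (d²=1020.85)
P5 → Knoll (d²=6019.69)
P6 → Ford (d²=2365.48)

Terrace, Terrace, Ford, Knoll, Knoll, Ford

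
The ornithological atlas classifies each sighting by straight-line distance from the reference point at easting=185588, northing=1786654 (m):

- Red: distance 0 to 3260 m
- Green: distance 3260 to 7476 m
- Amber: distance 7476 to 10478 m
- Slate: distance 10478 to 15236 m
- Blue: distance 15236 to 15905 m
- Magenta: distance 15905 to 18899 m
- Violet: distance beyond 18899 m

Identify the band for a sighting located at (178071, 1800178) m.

Distance = √((178071−185588)² + (1800178−1786654)²) = √(56505289.000 + 182898576.000) = 15472.681 m.
15236 ≤ 15472.681 < 15905 → Blue.

Blue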